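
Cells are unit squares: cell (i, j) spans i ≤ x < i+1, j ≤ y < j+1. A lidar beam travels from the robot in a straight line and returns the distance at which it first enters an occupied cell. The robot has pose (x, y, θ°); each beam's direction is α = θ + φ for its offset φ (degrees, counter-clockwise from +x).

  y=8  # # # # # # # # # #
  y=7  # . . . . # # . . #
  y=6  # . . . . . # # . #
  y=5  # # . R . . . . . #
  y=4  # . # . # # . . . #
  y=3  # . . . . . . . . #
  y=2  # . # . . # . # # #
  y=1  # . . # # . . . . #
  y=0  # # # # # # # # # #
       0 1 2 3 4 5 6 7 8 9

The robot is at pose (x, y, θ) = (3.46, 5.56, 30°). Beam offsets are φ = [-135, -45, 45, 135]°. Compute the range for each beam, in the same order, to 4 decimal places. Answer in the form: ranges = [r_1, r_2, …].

beam 1: φ=-135°, α=255°
  dir = (cos 255°, sin 255°) = (-0.2588, -0.9659); from cell (3,5)
  next x-line at t=1.7773, next y-line at t=0.5798; Δt_x=3.8637, Δt_y=1.0353
    y: enter (3,4) at t=0.5798
    y: enter (3,3) at t=1.6150
    x: enter (2,3) at t=1.7773
    y: enter (2,2) at t=2.6503 ← occupied
  → r_1 = 2.6503
beam 2: φ=-45°, α=345°
  dir = (cos 345°, sin 345°) = (0.9659, -0.2588); from cell (3,5)
  next x-line at t=0.5590, next y-line at t=2.1637; Δt_x=1.0353, Δt_y=3.8637
    x: enter (4,5) at t=0.5590
    x: enter (5,5) at t=1.5943
    y: enter (5,4) at t=2.1637 ← occupied
  → r_2 = 2.1637
beam 3: φ=45°, α=75°
  dir = (cos 75°, sin 75°) = (0.2588, 0.9659); from cell (3,5)
  next x-line at t=2.0864, next y-line at t=0.4555; Δt_x=3.8637, Δt_y=1.0353
    y: enter (3,6) at t=0.4555
    y: enter (3,7) at t=1.4908
    x: enter (4,7) at t=2.0864
    y: enter (4,8) at t=2.5261 ← occupied
  → r_3 = 2.5261
beam 4: φ=135°, α=165°
  dir = (cos 165°, sin 165°) = (-0.9659, 0.2588); from cell (3,5)
  next x-line at t=0.4762, next y-line at t=1.7000; Δt_x=1.0353, Δt_y=3.8637
    x: enter (2,5) at t=0.4762
    x: enter (1,5) at t=1.5115 ← occupied
  → r_4 = 1.5115

ranges = [2.6503, 2.1637, 2.5261, 1.5115]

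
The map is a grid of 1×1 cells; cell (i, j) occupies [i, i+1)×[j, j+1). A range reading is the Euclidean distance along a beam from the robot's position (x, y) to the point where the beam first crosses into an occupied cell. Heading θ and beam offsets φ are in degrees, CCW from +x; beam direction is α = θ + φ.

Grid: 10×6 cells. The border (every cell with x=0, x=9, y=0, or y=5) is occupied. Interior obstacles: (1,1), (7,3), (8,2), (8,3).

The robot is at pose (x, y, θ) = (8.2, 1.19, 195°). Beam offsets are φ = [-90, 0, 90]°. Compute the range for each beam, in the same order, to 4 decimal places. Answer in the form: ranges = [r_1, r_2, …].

ranges = [1.8738, 0.7341, 0.1967]

beam 1: φ=-90°, α=105°
  direction (-0.2588, 0.9659); cell (8,1); t to first gridline: x 0.7727, y 0.8386 (then +3.8637 / +1.0353)
    (7,1) via x @ 0.7727
    (7,2) via y @ 0.8386
    (7,3) via y @ 1.8738  # hit
  → r_1 = 1.8738
beam 2: φ=0°, α=195°
  direction (-0.9659, -0.2588); cell (8,1); t to first gridline: x 0.2071, y 0.7341 (then +1.0353 / +3.8637)
    (7,1) via x @ 0.2071
    (7,0) via y @ 0.7341  # hit
  → r_2 = 0.7341
beam 3: φ=90°, α=285°
  direction (0.2588, -0.9659); cell (8,1); t to first gridline: x 3.0910, y 0.1967 (then +3.8637 / +1.0353)
    (8,0) via y @ 0.1967  # hit
  → r_3 = 0.1967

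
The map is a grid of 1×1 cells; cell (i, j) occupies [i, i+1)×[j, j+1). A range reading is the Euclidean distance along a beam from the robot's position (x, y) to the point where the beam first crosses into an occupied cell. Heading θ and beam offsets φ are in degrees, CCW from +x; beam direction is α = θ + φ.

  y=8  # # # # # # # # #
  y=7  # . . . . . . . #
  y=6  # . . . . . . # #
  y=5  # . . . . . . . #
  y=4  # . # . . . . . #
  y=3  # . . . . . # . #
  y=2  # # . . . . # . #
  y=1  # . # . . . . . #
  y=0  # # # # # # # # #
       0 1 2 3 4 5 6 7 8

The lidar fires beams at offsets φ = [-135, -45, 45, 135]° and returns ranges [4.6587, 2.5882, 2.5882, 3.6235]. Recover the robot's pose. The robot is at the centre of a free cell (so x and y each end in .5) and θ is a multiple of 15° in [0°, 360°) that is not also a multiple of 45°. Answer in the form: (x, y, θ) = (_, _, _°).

(x, y, θ) = (3.5, 5.5, 120°)

Enumerate (i+0.5, j+0.5, θ) over the 43 free cells and 16 admissible headings. For each, cast all 4 beams and compare to the given ranges.
  (5.5, 2.5, 300°): beam 2 = 1.5529 ≠ 2.5882 ✗
  (1.5, 1.5, 345°): beam 1 = 0.5774 ≠ 4.6587 ✗
  (6.5, 1.5, 15°): beam 1 = 0.5774 ≠ 4.6587 ✗
  (6.5, 5.5, 330°): beam 1 = 3.6235 ≠ 4.6587 ✗
  (5.5, 1.5, 75°): beam 1 = 0.5774 ≠ 4.6587 ✗
  …
  (3.5, 5.5, 120°): r_1=4.6587, r_2=2.5882, r_3=2.5882, r_4=3.6235 — all match ✓
Unique over the lattice → pose = (3.5, 5.5, 120°).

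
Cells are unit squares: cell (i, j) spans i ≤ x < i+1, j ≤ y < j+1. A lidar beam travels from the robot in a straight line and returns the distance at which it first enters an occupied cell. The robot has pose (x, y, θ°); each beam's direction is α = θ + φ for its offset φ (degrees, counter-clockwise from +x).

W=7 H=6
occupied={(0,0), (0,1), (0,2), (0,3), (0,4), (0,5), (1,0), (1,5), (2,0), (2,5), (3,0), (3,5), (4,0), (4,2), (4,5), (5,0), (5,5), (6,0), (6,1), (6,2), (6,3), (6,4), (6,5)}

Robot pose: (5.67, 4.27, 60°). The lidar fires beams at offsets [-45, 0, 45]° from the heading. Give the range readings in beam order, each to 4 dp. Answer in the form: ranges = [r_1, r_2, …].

ranges = [0.3416, 0.6600, 0.7558]

beam 1: φ=-45°, α=15°
  cosα=0.9659 sinα=0.2588 | (5,4) | tMaxX 0.3416 tMaxY 2.8205 | tΔX 1.0353 tΔY 3.8637
    t=0.3416 [x] (6,4) — stop
  → r_1 = 0.3416
beam 2: φ=0°, α=60°
  cosα=0.5000 sinα=0.8660 | (5,4) | tMaxX 0.6600 tMaxY 0.8429 | tΔX 2.0000 tΔY 1.1547
    t=0.6600 [x] (6,4) — stop
  → r_2 = 0.6600
beam 3: φ=45°, α=105°
  cosα=-0.2588 sinα=0.9659 | (5,4) | tMaxX 2.5887 tMaxY 0.7558 | tΔX 3.8637 tΔY 1.0353
    t=0.7558 [y] (5,5) — stop
  → r_3 = 0.7558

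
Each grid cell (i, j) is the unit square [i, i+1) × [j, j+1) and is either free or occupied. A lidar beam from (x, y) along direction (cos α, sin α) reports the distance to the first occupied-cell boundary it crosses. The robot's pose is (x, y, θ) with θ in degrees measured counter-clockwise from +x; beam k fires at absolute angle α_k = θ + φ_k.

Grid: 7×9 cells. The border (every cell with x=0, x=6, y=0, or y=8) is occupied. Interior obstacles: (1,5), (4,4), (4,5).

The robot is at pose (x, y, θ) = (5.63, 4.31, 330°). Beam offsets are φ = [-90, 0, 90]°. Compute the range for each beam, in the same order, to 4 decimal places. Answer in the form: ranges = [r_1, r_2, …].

beam 1: φ=-90°, α=240°
  dir = (cos 240°, sin 240°) = (-0.5000, -0.8660); from cell (5,4)
  next x-line at t=1.2600, next y-line at t=0.3580; Δt_x=2.0000, Δt_y=1.1547
    y: enter (5,3) at t=0.3580
    x: enter (4,3) at t=1.2600
    y: enter (4,2) at t=1.5127
    y: enter (4,1) at t=2.6674
    x: enter (3,1) at t=3.2600
    y: enter (3,0) at t=3.8221 ← occupied
  → r_1 = 3.8221
beam 2: φ=0°, α=330°
  dir = (cos 330°, sin 330°) = (0.8660, -0.5000); from cell (5,4)
  next x-line at t=0.4272, next y-line at t=0.6200; Δt_x=1.1547, Δt_y=2.0000
    x: enter (6,4) at t=0.4272 ← occupied
  → r_2 = 0.4272
beam 3: φ=90°, α=60°
  dir = (cos 60°, sin 60°) = (0.5000, 0.8660); from cell (5,4)
  next x-line at t=0.7400, next y-line at t=0.7967; Δt_x=2.0000, Δt_y=1.1547
    x: enter (6,4) at t=0.7400 ← occupied
  → r_3 = 0.7400

ranges = [3.8221, 0.4272, 0.7400]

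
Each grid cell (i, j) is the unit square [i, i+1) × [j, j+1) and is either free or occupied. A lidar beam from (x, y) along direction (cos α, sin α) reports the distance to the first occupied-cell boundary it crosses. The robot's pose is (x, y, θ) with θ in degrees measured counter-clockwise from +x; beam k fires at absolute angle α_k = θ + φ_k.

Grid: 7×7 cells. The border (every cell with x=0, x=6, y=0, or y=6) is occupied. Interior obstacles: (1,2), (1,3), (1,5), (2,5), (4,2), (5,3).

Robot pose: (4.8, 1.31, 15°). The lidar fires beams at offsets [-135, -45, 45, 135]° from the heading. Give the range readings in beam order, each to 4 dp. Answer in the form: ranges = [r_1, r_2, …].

ranges = [0.3580, 0.6200, 1.9514, 3.2332]

beam 1: φ=-135°, α=240°
  cosα=-0.5000 sinα=-0.8660 | (4,1) | tMaxX 1.6000 tMaxY 0.3580 | tΔX 2.0000 tΔY 1.1547
    t=0.3580 [y] (4,0) — stop
  → r_1 = 0.3580
beam 2: φ=-45°, α=330°
  cosα=0.8660 sinα=-0.5000 | (4,1) | tMaxX 0.2309 tMaxY 0.6200 | tΔX 1.1547 tΔY 2.0000
    t=0.2309 [x] (5,1)
    t=0.6200 [y] (5,0) — stop
  → r_2 = 0.6200
beam 3: φ=45°, α=60°
  cosα=0.5000 sinα=0.8660 | (4,1) | tMaxX 0.4000 tMaxY 0.7967 | tΔX 2.0000 tΔY 1.1547
    t=0.4000 [x] (5,1)
    t=0.7967 [y] (5,2)
    t=1.9514 [y] (5,3) — stop
  → r_3 = 1.9514
beam 4: φ=135°, α=150°
  cosα=-0.8660 sinα=0.5000 | (4,1) | tMaxX 0.9238 tMaxY 1.3800 | tΔX 1.1547 tΔY 2.0000
    t=0.9238 [x] (3,1)
    t=1.3800 [y] (3,2)
    t=2.0785 [x] (2,2)
    t=3.2332 [x] (1,2) — stop
  → r_4 = 3.2332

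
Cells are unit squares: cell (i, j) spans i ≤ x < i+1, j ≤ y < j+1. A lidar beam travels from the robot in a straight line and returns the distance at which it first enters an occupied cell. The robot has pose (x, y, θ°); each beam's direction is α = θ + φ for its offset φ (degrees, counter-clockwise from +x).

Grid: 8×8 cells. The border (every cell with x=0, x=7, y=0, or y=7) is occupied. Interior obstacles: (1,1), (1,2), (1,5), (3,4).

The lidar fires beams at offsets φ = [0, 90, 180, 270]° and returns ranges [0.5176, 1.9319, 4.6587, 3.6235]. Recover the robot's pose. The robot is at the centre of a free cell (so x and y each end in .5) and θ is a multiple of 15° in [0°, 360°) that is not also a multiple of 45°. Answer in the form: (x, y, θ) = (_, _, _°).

Enumerate (i+0.5, j+0.5, θ) over the 32 free cells and 16 admissible headings. For each, cast all 4 beams and compare to the given ranges.
  (6.5, 6.5, 75°): beam 3 = 5.6940 ≠ 4.6587 ✗
  (1.5, 4.5, 300°): beam 1 = 4.0415 ≠ 0.5176 ✗
  (2.5, 4.5, 120°): beam 1 = 1.0000 ≠ 0.5176 ✗
  (2.5, 5.5, 105°): beam 1 = 1.5529 ≠ 0.5176 ✗
  …
  (6.5, 4.5, 345°): r_1=0.5176, r_2=1.9319, r_3=4.6587, r_4=3.6235 — all match ✓
Only this pose fits every beam.

(x, y, θ) = (6.5, 4.5, 345°)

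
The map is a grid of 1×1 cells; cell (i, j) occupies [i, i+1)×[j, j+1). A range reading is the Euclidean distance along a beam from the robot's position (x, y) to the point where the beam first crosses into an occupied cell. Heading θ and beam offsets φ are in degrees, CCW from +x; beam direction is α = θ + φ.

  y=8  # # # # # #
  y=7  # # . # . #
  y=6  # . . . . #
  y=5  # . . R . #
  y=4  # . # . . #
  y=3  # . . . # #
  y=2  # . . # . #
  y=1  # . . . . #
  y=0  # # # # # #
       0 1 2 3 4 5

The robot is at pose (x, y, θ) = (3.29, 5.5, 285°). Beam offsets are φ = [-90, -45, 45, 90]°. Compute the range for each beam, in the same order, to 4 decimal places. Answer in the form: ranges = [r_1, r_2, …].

ranges = [2.3708, 0.5800, 1.9745, 1.7703]

beam 1: φ=-90°, α=195°
  cosα=-0.9659 sinα=-0.2588 | (3,5) | tMaxX 0.3002 tMaxY 1.9319 | tΔX 1.0353 tΔY 3.8637
    t=0.3002 [x] (2,5)
    t=1.3355 [x] (1,5)
    t=1.9319 [y] (1,4)
    t=2.3708 [x] (0,4) — stop
  → r_1 = 2.3708
beam 2: φ=-45°, α=240°
  cosα=-0.5000 sinα=-0.8660 | (3,5) | tMaxX 0.5800 tMaxY 0.5774 | tΔX 2.0000 tΔY 1.1547
    t=0.5774 [y] (3,4)
    t=0.5800 [x] (2,4) — stop
  → r_2 = 0.5800
beam 3: φ=45°, α=330°
  cosα=0.8660 sinα=-0.5000 | (3,5) | tMaxX 0.8198 tMaxY 1.0000 | tΔX 1.1547 tΔY 2.0000
    t=0.8198 [x] (4,5)
    t=1.0000 [y] (4,4)
    t=1.9745 [x] (5,4) — stop
  → r_3 = 1.9745
beam 4: φ=90°, α=15°
  cosα=0.9659 sinα=0.2588 | (3,5) | tMaxX 0.7350 tMaxY 1.9319 | tΔX 1.0353 tΔY 3.8637
    t=0.7350 [x] (4,5)
    t=1.7703 [x] (5,5) — stop
  → r_4 = 1.7703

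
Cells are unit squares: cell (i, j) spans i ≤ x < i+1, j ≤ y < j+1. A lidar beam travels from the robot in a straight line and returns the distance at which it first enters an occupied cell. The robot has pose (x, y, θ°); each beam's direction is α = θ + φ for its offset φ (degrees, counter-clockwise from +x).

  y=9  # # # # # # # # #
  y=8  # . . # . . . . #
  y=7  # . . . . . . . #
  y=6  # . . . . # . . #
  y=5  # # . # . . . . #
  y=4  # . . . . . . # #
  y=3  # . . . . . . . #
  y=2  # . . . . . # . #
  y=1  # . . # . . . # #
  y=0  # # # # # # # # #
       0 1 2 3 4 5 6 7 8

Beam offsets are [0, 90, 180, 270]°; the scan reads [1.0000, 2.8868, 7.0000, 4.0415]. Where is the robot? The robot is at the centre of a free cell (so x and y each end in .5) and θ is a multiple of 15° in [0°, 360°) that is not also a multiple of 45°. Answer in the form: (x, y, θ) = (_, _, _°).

(x, y, θ) = (4.5, 2.5, 240°)

Candidates: 48 free-cell centres × 16 headings = 768 poses. Raycast each; keep the one whose scan matches to 4 dp.
  (1.5, 3.5, 165°): beam 1 = 0.5176 ≠ 1.0000 ✗
  (5.5, 1.5, 195°): beam 1 = 1.5529 ≠ 1.0000 ✗
  (5.5, 2.5, 285°): beam 1 = 1.5529 ≠ 1.0000 ✗
  (4.5, 5.5, 105°): beam 1 = 2.5882 ≠ 1.0000 ✗
  …
  (4.5, 2.5, 240°): r_1=1.0000, r_2=2.8868, r_3=7.0000, r_4=4.0415 — all match ✓
No second candidate reproduces the full scan.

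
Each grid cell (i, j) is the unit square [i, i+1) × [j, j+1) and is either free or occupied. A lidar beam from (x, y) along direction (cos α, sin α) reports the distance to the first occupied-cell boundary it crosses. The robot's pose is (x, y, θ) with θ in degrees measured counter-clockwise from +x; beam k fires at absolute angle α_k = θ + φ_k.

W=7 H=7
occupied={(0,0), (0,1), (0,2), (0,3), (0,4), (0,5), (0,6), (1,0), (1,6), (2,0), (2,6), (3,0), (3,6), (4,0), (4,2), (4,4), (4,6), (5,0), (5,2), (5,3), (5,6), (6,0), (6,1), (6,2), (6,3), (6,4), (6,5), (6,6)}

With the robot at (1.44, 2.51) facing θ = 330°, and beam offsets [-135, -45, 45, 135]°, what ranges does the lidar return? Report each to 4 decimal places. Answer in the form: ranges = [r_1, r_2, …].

ranges = [0.4555, 1.5633, 3.6856, 1.7000]

beam 1: φ=-135°, α=195°
  dir = (cos 195°, sin 195°) = (-0.9659, -0.2588); from cell (1,2)
  next x-line at t=0.4555, next y-line at t=1.9705; Δt_x=1.0353, Δt_y=3.8637
    x: enter (0,2) at t=0.4555 ← occupied
  → r_1 = 0.4555
beam 2: φ=-45°, α=285°
  dir = (cos 285°, sin 285°) = (0.2588, -0.9659); from cell (1,2)
  next x-line at t=2.1637, next y-line at t=0.5280; Δt_x=3.8637, Δt_y=1.0353
    y: enter (1,1) at t=0.5280
    y: enter (1,0) at t=1.5633 ← occupied
  → r_2 = 1.5633
beam 3: φ=45°, α=15°
  dir = (cos 15°, sin 15°) = (0.9659, 0.2588); from cell (1,2)
  next x-line at t=0.5798, next y-line at t=1.8932; Δt_x=1.0353, Δt_y=3.8637
    x: enter (2,2) at t=0.5798
    x: enter (3,2) at t=1.6150
    y: enter (3,3) at t=1.8932
    x: enter (4,3) at t=2.6503
    x: enter (5,3) at t=3.6856 ← occupied
  → r_3 = 3.6856
beam 4: φ=135°, α=105°
  dir = (cos 105°, sin 105°) = (-0.2588, 0.9659); from cell (1,2)
  next x-line at t=1.7000, next y-line at t=0.5073; Δt_x=3.8637, Δt_y=1.0353
    y: enter (1,3) at t=0.5073
    y: enter (1,4) at t=1.5426
    x: enter (0,4) at t=1.7000 ← occupied
  → r_4 = 1.7000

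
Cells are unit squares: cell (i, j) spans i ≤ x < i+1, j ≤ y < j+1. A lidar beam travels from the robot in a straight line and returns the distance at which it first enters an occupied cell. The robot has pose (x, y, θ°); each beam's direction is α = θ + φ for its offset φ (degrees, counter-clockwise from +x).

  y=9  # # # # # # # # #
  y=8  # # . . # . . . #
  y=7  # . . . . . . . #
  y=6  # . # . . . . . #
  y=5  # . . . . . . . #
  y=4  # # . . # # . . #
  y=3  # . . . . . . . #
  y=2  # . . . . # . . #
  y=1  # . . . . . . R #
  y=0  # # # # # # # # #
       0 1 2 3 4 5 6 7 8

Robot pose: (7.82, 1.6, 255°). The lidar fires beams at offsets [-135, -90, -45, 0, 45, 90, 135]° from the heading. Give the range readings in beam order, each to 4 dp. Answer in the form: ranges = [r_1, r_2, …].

beam 1: φ=-135°, α=120°
  cosα=-0.5000 sinα=0.8660 | (7,1) | tMaxX 1.6400 tMaxY 0.4619 | tΔX 2.0000 tΔY 1.1547
    t=0.4619 [y] (7,2)
    t=1.6166 [y] (7,3)
    t=1.6400 [x] (6,3)
    t=2.7713 [y] (6,4)
    t=3.6400 [x] (5,4) — stop
  → r_1 = 3.6400
beam 2: φ=-90°, α=165°
  cosα=-0.9659 sinα=0.2588 | (7,1) | tMaxX 0.8489 tMaxY 1.5455 | tΔX 1.0353 tΔY 3.8637
    t=0.8489 [x] (6,1)
    t=1.5455 [y] (6,2)
    t=1.8842 [x] (5,2) — stop
  → r_2 = 1.8842
beam 3: φ=-45°, α=210°
  cosα=-0.8660 sinα=-0.5000 | (7,1) | tMaxX 0.9469 tMaxY 1.2000 | tΔX 1.1547 tΔY 2.0000
    t=0.9469 [x] (6,1)
    t=1.2000 [y] (6,0) — stop
  → r_3 = 1.2000
beam 4: φ=0°, α=255°
  cosα=-0.2588 sinα=-0.9659 | (7,1) | tMaxX 3.1682 tMaxY 0.6212 | tΔX 3.8637 tΔY 1.0353
    t=0.6212 [y] (7,0) — stop
  → r_4 = 0.6212
beam 5: φ=45°, α=300°
  cosα=0.5000 sinα=-0.8660 | (7,1) | tMaxX 0.3600 tMaxY 0.6928 | tΔX 2.0000 tΔY 1.1547
    t=0.3600 [x] (8,1) — stop
  → r_5 = 0.3600
beam 6: φ=90°, α=345°
  cosα=0.9659 sinα=-0.2588 | (7,1) | tMaxX 0.1863 tMaxY 2.3182 | tΔX 1.0353 tΔY 3.8637
    t=0.1863 [x] (8,1) — stop
  → r_6 = 0.1863
beam 7: φ=135°, α=30°
  cosα=0.8660 sinα=0.5000 | (7,1) | tMaxX 0.2078 tMaxY 0.8000 | tΔX 1.1547 tΔY 2.0000
    t=0.2078 [x] (8,1) — stop
  → r_7 = 0.2078

ranges = [3.6400, 1.8842, 1.2000, 0.6212, 0.3600, 0.1863, 0.2078]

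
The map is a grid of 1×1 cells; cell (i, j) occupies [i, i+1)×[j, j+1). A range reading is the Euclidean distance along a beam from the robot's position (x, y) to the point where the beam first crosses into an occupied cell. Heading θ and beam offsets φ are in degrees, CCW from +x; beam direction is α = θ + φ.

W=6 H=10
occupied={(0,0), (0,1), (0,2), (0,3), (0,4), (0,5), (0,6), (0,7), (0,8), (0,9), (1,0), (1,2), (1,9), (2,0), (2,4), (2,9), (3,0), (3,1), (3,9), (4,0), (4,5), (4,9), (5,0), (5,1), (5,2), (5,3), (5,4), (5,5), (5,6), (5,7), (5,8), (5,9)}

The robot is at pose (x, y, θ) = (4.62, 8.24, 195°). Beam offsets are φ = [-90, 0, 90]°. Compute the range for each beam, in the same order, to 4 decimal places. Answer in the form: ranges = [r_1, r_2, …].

ranges = [0.7868, 3.7477, 1.4682]

beam 1: φ=-90°, α=105°
  dir = (cos 105°, sin 105°) = (-0.2588, 0.9659); from cell (4,8)
  next x-line at t=2.3955, next y-line at t=0.7868; Δt_x=3.8637, Δt_y=1.0353
    y: enter (4,9) at t=0.7868 ← occupied
  → r_1 = 0.7868
beam 2: φ=0°, α=195°
  dir = (cos 195°, sin 195°) = (-0.9659, -0.2588); from cell (4,8)
  next x-line at t=0.6419, next y-line at t=0.9273; Δt_x=1.0353, Δt_y=3.8637
    x: enter (3,8) at t=0.6419
    y: enter (3,7) at t=0.9273
    x: enter (2,7) at t=1.6771
    x: enter (1,7) at t=2.7124
    x: enter (0,7) at t=3.7477 ← occupied
  → r_2 = 3.7477
beam 3: φ=90°, α=285°
  dir = (cos 285°, sin 285°) = (0.2588, -0.9659); from cell (4,8)
  next x-line at t=1.4682, next y-line at t=0.2485; Δt_x=3.8637, Δt_y=1.0353
    y: enter (4,7) at t=0.2485
    y: enter (4,6) at t=1.2837
    x: enter (5,6) at t=1.4682 ← occupied
  → r_3 = 1.4682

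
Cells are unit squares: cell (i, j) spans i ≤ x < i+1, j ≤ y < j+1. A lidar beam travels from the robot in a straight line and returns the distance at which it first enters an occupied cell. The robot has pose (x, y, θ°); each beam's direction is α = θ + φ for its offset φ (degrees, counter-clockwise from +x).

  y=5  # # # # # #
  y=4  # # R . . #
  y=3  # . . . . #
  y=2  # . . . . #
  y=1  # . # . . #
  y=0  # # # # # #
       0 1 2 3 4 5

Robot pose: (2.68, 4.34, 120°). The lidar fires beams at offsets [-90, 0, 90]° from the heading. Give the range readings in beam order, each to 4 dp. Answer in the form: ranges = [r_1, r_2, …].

ranges = [1.3200, 0.7621, 1.9399]

beam 1: φ=-90°, α=30°
  dir = (cos 30°, sin 30°) = (0.8660, 0.5000); from cell (2,4)
  next x-line at t=0.3695, next y-line at t=1.3200; Δt_x=1.1547, Δt_y=2.0000
    x: enter (3,4) at t=0.3695
    y: enter (3,5) at t=1.3200 ← occupied
  → r_1 = 1.3200
beam 2: φ=0°, α=120°
  dir = (cos 120°, sin 120°) = (-0.5000, 0.8660); from cell (2,4)
  next x-line at t=1.3600, next y-line at t=0.7621; Δt_x=2.0000, Δt_y=1.1547
    y: enter (2,5) at t=0.7621 ← occupied
  → r_2 = 0.7621
beam 3: φ=90°, α=210°
  dir = (cos 210°, sin 210°) = (-0.8660, -0.5000); from cell (2,4)
  next x-line at t=0.7852, next y-line at t=0.6800; Δt_x=1.1547, Δt_y=2.0000
    y: enter (2,3) at t=0.6800
    x: enter (1,3) at t=0.7852
    x: enter (0,3) at t=1.9399 ← occupied
  → r_3 = 1.9399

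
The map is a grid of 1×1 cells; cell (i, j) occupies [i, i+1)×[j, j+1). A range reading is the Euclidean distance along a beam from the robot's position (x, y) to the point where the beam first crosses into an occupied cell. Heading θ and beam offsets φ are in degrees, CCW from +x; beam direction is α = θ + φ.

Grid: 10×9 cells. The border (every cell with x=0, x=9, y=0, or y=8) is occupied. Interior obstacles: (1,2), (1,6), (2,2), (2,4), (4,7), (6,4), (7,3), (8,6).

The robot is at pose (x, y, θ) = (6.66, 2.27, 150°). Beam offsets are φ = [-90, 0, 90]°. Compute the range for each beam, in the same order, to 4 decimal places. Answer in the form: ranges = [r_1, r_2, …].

beam 1: φ=-90°, α=60°
  dir = (cos 60°, sin 60°) = (0.5000, 0.8660); from cell (6,2)
  next x-line at t=0.6800, next y-line at t=0.8429; Δt_x=2.0000, Δt_y=1.1547
    x: enter (7,2) at t=0.6800
    y: enter (7,3) at t=0.8429 ← occupied
  → r_1 = 0.8429
beam 2: φ=0°, α=150°
  dir = (cos 150°, sin 150°) = (-0.8660, 0.5000); from cell (6,2)
  next x-line at t=0.7621, next y-line at t=1.4600; Δt_x=1.1547, Δt_y=2.0000
    x: enter (5,2) at t=0.7621
    y: enter (5,3) at t=1.4600
    x: enter (4,3) at t=1.9168
    x: enter (3,3) at t=3.0715
    y: enter (3,4) at t=3.4600
    x: enter (2,4) at t=4.2262 ← occupied
  → r_2 = 4.2262
beam 3: φ=90°, α=240°
  dir = (cos 240°, sin 240°) = (-0.5000, -0.8660); from cell (6,2)
  next x-line at t=1.3200, next y-line at t=0.3118; Δt_x=2.0000, Δt_y=1.1547
    y: enter (6,1) at t=0.3118
    x: enter (5,1) at t=1.3200
    y: enter (5,0) at t=1.4665 ← occupied
  → r_3 = 1.4665

ranges = [0.8429, 4.2262, 1.4665]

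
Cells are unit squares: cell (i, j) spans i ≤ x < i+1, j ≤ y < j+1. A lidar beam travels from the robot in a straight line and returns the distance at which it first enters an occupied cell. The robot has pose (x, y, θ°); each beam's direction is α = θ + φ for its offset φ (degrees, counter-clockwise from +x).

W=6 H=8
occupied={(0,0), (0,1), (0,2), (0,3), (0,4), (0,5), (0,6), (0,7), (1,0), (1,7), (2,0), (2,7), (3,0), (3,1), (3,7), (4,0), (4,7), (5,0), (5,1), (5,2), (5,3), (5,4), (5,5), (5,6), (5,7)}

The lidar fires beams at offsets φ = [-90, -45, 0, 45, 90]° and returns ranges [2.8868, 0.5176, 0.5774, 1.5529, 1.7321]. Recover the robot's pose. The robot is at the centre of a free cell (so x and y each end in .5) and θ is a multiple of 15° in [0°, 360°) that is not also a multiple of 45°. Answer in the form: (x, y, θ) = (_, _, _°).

Enumerate (i+0.5, j+0.5, θ) over the 23 free cells and 16 admissible headings. For each, cast all 5 beams and compare to the given ranges.
  (1.5, 3.5, 285°): beam 1 = 0.5176 ≠ 2.8868 ✗
  (4.5, 6.5, 195°): beam 1 = 0.5176 ≠ 2.8868 ✗
  (2.5, 5.5, 345°): beam 1 = 4.6587 ≠ 2.8868 ✗
  …
  (3.5, 2.5, 300°): r_1=2.8868, r_2=0.5176, r_3=0.5774, r_4=1.5529, r_5=1.7321 — all match ✓
No second candidate reproduces the full scan.

(x, y, θ) = (3.5, 2.5, 300°)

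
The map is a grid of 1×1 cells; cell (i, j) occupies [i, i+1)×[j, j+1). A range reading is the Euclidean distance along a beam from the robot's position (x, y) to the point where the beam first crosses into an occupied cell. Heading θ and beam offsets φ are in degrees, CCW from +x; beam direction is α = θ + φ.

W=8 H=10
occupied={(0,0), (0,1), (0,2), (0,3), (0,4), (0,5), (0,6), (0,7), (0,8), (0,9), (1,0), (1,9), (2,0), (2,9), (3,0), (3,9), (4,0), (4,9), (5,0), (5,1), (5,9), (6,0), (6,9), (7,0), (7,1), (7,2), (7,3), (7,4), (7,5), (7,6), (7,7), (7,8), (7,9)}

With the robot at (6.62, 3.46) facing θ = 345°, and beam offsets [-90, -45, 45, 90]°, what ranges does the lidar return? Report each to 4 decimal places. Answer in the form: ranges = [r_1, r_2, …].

ranges = [2.3955, 0.7600, 0.4388, 1.4682]

beam 1: φ=-90°, α=255°
  direction (-0.2588, -0.9659); cell (6,3); t to first gridline: x 2.3955, y 0.4762 (then +3.8637 / +1.0353)
    (6,2) via y @ 0.4762
    (6,1) via y @ 1.5115
    (5,1) via x @ 2.3955  # hit
  → r_1 = 2.3955
beam 2: φ=-45°, α=300°
  direction (0.5000, -0.8660); cell (6,3); t to first gridline: x 0.7600, y 0.5312 (then +2.0000 / +1.1547)
    (6,2) via y @ 0.5312
    (7,2) via x @ 0.7600  # hit
  → r_2 = 0.7600
beam 3: φ=45°, α=30°
  direction (0.8660, 0.5000); cell (6,3); t to first gridline: x 0.4388, y 1.0800 (then +1.1547 / +2.0000)
    (7,3) via x @ 0.4388  # hit
  → r_3 = 0.4388
beam 4: φ=90°, α=75°
  direction (0.2588, 0.9659); cell (6,3); t to first gridline: x 1.4682, y 0.5590 (then +3.8637 / +1.0353)
    (6,4) via y @ 0.5590
    (7,4) via x @ 1.4682  # hit
  → r_4 = 1.4682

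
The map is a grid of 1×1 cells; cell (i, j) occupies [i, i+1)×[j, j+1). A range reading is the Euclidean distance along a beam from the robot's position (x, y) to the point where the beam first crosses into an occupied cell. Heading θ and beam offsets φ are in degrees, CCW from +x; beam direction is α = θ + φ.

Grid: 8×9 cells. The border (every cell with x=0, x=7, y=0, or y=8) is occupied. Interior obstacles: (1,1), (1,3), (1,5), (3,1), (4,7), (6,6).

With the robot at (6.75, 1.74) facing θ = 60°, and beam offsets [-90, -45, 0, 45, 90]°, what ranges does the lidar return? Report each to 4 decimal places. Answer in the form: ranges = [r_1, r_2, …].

ranges = [0.2887, 0.2588, 0.5000, 6.4808, 6.5200]

beam 1: φ=-90°, α=330°
  direction (0.8660, -0.5000); cell (6,1); t to first gridline: x 0.2887, y 1.4800 (then +1.1547 / +2.0000)
    (7,1) via x @ 0.2887  # hit
  → r_1 = 0.2887
beam 2: φ=-45°, α=15°
  direction (0.9659, 0.2588); cell (6,1); t to first gridline: x 0.2588, y 1.0046 (then +1.0353 / +3.8637)
    (7,1) via x @ 0.2588  # hit
  → r_2 = 0.2588
beam 3: φ=0°, α=60°
  direction (0.5000, 0.8660); cell (6,1); t to first gridline: x 0.5000, y 0.3002 (then +2.0000 / +1.1547)
    (6,2) via y @ 0.3002
    (7,2) via x @ 0.5000  # hit
  → r_3 = 0.5000
beam 4: φ=45°, α=105°
  direction (-0.2588, 0.9659); cell (6,1); t to first gridline: x 2.8978, y 0.2692 (then +3.8637 / +1.0353)
    (6,2) via y @ 0.2692
    (6,3) via y @ 1.3044
    (6,4) via y @ 2.3397
    (5,4) via x @ 2.8978
    (5,5) via y @ 3.3750
    (5,6) via y @ 4.4103
    (5,7) via y @ 5.4456
    (5,8) via y @ 6.4808  # hit
  → r_4 = 6.4808
beam 5: φ=90°, α=150°
  direction (-0.8660, 0.5000); cell (6,1); t to first gridline: x 0.8660, y 0.5200 (then +1.1547 / +2.0000)
    (6,2) via y @ 0.5200
    (5,2) via x @ 0.8660
    (4,2) via x @ 2.0207
    (4,3) via y @ 2.5200
    (3,3) via x @ 3.1754
    (2,3) via x @ 4.3301
    (2,4) via y @ 4.5200
    (1,4) via x @ 5.4848
    (1,5) via y @ 6.5200  # hit
  → r_5 = 6.5200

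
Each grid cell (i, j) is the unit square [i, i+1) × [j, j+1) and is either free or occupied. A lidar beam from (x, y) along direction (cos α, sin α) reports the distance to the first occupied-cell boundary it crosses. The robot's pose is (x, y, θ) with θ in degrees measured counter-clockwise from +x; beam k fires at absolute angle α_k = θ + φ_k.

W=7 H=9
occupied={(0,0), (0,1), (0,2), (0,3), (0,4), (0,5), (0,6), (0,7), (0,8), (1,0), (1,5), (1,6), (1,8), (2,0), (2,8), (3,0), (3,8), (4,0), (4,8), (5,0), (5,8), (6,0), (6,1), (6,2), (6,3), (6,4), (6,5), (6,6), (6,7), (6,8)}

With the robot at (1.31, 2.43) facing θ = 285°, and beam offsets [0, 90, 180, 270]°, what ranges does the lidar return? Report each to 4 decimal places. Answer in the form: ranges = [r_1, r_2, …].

ranges = [1.4804, 4.8554, 1.1977, 0.3209]

beam 1: φ=0°, α=285°
  d=(0.2588,-0.9659)  start (1,2)  tX=2.6660 tY=0.4452  stride 1/|dx|=3.8637 1/|dy|=1.0353
    cross y-line → (1,1), t=0.4452
    cross y-line → (1,0), t=1.4804 (wall)
  → r_1 = 1.4804
beam 2: φ=90°, α=15°
  d=(0.9659,0.2588)  start (1,2)  tX=0.7143 tY=2.2023  stride 1/|dx|=1.0353 1/|dy|=3.8637
    cross x-line → (2,2), t=0.7143
    cross x-line → (3,2), t=1.7496
    cross y-line → (3,3), t=2.2023
    cross x-line → (4,3), t=2.7849
    cross x-line → (5,3), t=3.8202
    cross x-line → (6,3), t=4.8554 (wall)
  → r_2 = 4.8554
beam 3: φ=180°, α=105°
  d=(-0.2588,0.9659)  start (1,2)  tX=1.1977 tY=0.5901  stride 1/|dx|=3.8637 1/|dy|=1.0353
    cross y-line → (1,3), t=0.5901
    cross x-line → (0,3), t=1.1977 (wall)
  → r_3 = 1.1977
beam 4: φ=270°, α=195°
  d=(-0.9659,-0.2588)  start (1,2)  tX=0.3209 tY=1.6614  stride 1/|dx|=1.0353 1/|dy|=3.8637
    cross x-line → (0,2), t=0.3209 (wall)
  → r_4 = 0.3209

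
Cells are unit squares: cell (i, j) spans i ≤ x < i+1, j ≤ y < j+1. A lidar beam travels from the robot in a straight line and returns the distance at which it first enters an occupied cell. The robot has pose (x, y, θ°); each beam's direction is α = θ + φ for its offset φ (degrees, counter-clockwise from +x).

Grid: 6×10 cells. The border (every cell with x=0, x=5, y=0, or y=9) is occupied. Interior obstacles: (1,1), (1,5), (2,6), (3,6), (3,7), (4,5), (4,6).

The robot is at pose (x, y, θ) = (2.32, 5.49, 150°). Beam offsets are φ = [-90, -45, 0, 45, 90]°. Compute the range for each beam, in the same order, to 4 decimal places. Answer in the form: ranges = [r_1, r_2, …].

ranges = [0.5889, 0.5280, 0.3695, 0.3313, 2.6400]

beam 1: φ=-90°, α=60°
  cosα=0.5000 sinα=0.8660 | (2,5) | tMaxX 1.3600 tMaxY 0.5889 | tΔX 2.0000 tΔY 1.1547
    t=0.5889 [y] (2,6) — stop
  → r_1 = 0.5889
beam 2: φ=-45°, α=105°
  cosα=-0.2588 sinα=0.9659 | (2,5) | tMaxX 1.2364 tMaxY 0.5280 | tΔX 3.8637 tΔY 1.0353
    t=0.5280 [y] (2,6) — stop
  → r_2 = 0.5280
beam 3: φ=0°, α=150°
  cosα=-0.8660 sinα=0.5000 | (2,5) | tMaxX 0.3695 tMaxY 1.0200 | tΔX 1.1547 tΔY 2.0000
    t=0.3695 [x] (1,5) — stop
  → r_3 = 0.3695
beam 4: φ=45°, α=195°
  cosα=-0.9659 sinα=-0.2588 | (2,5) | tMaxX 0.3313 tMaxY 1.8932 | tΔX 1.0353 tΔY 3.8637
    t=0.3313 [x] (1,5) — stop
  → r_4 = 0.3313
beam 5: φ=90°, α=240°
  cosα=-0.5000 sinα=-0.8660 | (2,5) | tMaxX 0.6400 tMaxY 0.5658 | tΔX 2.0000 tΔY 1.1547
    t=0.5658 [y] (2,4)
    t=0.6400 [x] (1,4)
    t=1.7205 [y] (1,3)
    t=2.6400 [x] (0,3) — stop
  → r_5 = 2.6400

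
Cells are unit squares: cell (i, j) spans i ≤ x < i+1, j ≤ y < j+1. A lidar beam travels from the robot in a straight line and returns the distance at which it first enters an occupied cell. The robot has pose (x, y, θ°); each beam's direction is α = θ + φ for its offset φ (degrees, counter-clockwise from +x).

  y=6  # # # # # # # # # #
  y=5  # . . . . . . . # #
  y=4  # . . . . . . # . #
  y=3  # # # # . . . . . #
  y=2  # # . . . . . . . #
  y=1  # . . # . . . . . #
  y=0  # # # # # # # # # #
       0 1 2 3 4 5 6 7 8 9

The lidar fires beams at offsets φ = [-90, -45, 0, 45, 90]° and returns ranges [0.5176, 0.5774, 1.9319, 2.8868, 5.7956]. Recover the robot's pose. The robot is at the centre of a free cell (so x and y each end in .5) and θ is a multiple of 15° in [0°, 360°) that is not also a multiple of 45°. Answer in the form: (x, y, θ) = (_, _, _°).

Enumerate (i+0.5, j+0.5, θ) over the 33 free cells and 16 admissible headings. For each, cast all 5 beams and compare to the given ranges.
  (3.5, 4.5, 75°): beam 1 = 5.6940 ≠ 0.5176 ✗
  (8.5, 3.5, 330°): beam 1 = 2.8868 ≠ 0.5176 ✗
  (7.5, 1.5, 345°): beam 3 = 1.5529 ≠ 1.9319 ✗
  (2.5, 2.5, 345°): beam 1 = 1.5529 ≠ 0.5176 ✗
  (4.5, 1.5, 285°): beam 3 = 0.5176 ≠ 1.9319 ✗
  …
  (8.5, 1.5, 75°): r_1=0.5176, r_2=0.5774, r_3=1.9319, r_4=2.8868, r_5=5.7956 — all match ✓
No second candidate reproduces the full scan.

(x, y, θ) = (8.5, 1.5, 75°)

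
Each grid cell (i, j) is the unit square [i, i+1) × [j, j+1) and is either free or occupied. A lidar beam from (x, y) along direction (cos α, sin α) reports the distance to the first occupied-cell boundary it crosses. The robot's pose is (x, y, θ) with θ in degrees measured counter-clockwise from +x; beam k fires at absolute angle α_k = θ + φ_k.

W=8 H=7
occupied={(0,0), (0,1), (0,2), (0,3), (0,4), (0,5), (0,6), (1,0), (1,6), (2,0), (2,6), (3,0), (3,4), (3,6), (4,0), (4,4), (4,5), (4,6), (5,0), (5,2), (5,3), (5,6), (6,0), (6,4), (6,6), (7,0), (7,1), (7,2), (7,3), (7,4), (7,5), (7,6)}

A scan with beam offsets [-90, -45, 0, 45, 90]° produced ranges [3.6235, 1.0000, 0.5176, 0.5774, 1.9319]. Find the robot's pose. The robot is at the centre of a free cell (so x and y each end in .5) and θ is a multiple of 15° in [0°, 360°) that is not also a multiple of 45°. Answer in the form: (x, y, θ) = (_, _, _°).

(x, y, θ) = (4.5, 1.5, 255°)

Enumerate (i+0.5, j+0.5, θ) over the 24 free cells and 16 admissible headings. For each, cast all 5 beams and compare to the given ranges.
  (3.5, 2.5, 75°): beam 1 = 1.5529 ≠ 3.6235 ✗
  (1.5, 4.5, 210°): beam 1 = 1.0000 ≠ 3.6235 ✗
  (1.5, 3.5, 150°): beam 1 = 2.8868 ≠ 3.6235 ✗
  (6.5, 3.5, 30°): beam 1 = 1.0000 ≠ 3.6235 ✗
  (6.5, 3.5, 150°): beam 1 = 0.5774 ≠ 3.6235 ✗
  …
  (4.5, 1.5, 255°): r_1=3.6235, r_2=1.0000, r_3=0.5176, r_4=0.5774, r_5=1.9319 — all match ✓
Only this pose fits every beam.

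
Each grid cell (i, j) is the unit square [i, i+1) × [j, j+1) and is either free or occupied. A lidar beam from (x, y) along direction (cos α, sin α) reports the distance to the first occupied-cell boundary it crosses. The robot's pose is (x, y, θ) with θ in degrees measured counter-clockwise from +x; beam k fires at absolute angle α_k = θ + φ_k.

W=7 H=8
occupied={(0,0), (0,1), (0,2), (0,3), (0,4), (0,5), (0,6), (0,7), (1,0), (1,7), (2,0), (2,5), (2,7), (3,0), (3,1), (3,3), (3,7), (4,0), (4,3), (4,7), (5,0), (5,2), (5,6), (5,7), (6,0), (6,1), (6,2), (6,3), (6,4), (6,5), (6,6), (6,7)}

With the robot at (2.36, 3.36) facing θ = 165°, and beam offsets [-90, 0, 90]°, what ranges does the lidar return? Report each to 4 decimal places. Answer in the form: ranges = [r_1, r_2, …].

ranges = [1.6979, 1.4080, 2.4433]

beam 1: φ=-90°, α=75°
  dir = (cos 75°, sin 75°) = (0.2588, 0.9659); from cell (2,3)
  next x-line at t=2.4728, next y-line at t=0.6626; Δt_x=3.8637, Δt_y=1.0353
    y: enter (2,4) at t=0.6626
    y: enter (2,5) at t=1.6979 ← occupied
  → r_1 = 1.6979
beam 2: φ=0°, α=165°
  dir = (cos 165°, sin 165°) = (-0.9659, 0.2588); from cell (2,3)
  next x-line at t=0.3727, next y-line at t=2.4728; Δt_x=1.0353, Δt_y=3.8637
    x: enter (1,3) at t=0.3727
    x: enter (0,3) at t=1.4080 ← occupied
  → r_2 = 1.4080
beam 3: φ=90°, α=255°
  dir = (cos 255°, sin 255°) = (-0.2588, -0.9659); from cell (2,3)
  next x-line at t=1.3909, next y-line at t=0.3727; Δt_x=3.8637, Δt_y=1.0353
    y: enter (2,2) at t=0.3727
    x: enter (1,2) at t=1.3909
    y: enter (1,1) at t=1.4080
    y: enter (1,0) at t=2.4433 ← occupied
  → r_3 = 2.4433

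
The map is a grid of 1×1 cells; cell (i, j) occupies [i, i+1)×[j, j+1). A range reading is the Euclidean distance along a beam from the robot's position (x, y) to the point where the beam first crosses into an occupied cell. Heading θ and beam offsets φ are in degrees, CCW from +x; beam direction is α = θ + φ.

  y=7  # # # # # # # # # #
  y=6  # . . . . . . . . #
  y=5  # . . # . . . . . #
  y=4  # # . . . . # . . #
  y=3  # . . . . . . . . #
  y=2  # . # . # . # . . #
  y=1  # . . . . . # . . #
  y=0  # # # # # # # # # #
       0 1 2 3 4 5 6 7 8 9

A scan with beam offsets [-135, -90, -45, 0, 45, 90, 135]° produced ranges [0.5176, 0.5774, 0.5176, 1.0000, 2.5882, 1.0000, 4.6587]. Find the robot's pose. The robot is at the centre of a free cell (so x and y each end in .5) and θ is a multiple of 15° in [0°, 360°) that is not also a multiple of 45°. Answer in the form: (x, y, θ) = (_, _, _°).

(x, y, θ) = (1.5, 3.5, 240°)

Enumerate (i+0.5, j+0.5, θ) over the 41 free cells and 16 admissible headings. For each, cast all 7 beams and compare to the given ranges.
  (7.5, 2.5, 15°): beam 1 = 1.0000 ≠ 0.5176 ✗
  (7.5, 2.5, 345°): beam 1 = 0.5774 ≠ 0.5176 ✗
  (5.5, 5.5, 30°): beam 1 = 2.5882 ≠ 0.5176 ✗
  …
  (1.5, 3.5, 240°): r_1=0.5176, r_2=0.5774, r_3=0.5176, r_4=1.0000, r_5=2.5882, r_6=1.0000, r_7=4.6587 — all match ✓
Only this pose fits every beam.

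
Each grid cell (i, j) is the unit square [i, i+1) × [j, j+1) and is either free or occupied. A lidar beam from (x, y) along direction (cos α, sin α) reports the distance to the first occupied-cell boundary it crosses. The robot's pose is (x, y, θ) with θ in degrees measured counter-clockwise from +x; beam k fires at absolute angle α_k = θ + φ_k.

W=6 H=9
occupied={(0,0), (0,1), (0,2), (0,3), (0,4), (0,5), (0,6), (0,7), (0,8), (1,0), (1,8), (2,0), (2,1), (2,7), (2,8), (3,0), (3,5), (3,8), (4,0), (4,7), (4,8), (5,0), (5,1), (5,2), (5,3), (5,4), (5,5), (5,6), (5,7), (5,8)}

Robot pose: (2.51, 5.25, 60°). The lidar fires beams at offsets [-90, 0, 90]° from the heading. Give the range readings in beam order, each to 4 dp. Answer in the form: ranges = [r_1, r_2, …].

beam 1: φ=-90°, α=330°
  direction (0.8660, -0.5000); cell (2,5); t to first gridline: x 0.5658, y 0.5000 (then +1.1547 / +2.0000)
    (2,4) via y @ 0.5000
    (3,4) via x @ 0.5658
    (4,4) via x @ 1.7205
    (4,3) via y @ 2.5000
    (5,3) via x @ 2.8752  # hit
  → r_1 = 2.8752
beam 2: φ=0°, α=60°
  direction (0.5000, 0.8660); cell (2,5); t to first gridline: x 0.9800, y 0.8660 (then +2.0000 / +1.1547)
    (2,6) via y @ 0.8660
    (3,6) via x @ 0.9800
    (3,7) via y @ 2.0207
    (4,7) via x @ 2.9800  # hit
  → r_2 = 2.9800
beam 3: φ=90°, α=150°
  direction (-0.8660, 0.5000); cell (2,5); t to first gridline: x 0.5889, y 1.5000 (then +1.1547 / +2.0000)
    (1,5) via x @ 0.5889
    (1,6) via y @ 1.5000
    (0,6) via x @ 1.7436  # hit
  → r_3 = 1.7436

ranges = [2.8752, 2.9800, 1.7436]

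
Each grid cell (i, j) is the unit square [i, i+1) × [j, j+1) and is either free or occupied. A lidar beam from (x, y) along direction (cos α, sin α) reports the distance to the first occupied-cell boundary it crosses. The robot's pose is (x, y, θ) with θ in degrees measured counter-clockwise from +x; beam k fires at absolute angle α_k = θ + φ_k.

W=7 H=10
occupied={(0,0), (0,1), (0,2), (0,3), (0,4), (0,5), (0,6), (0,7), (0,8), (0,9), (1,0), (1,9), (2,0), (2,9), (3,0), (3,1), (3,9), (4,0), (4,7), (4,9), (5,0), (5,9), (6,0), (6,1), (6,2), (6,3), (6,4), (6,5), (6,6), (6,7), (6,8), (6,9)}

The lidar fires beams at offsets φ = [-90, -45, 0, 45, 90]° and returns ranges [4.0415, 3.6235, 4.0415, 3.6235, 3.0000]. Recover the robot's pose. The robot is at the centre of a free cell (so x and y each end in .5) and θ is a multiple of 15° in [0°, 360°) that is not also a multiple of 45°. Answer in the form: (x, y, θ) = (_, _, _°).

Candidates: 38 free-cell centres × 16 headings = 608 poses. Raycast each; keep the one whose scan matches to 4 dp.
  (1.5, 7.5, 285°): beam 1 = 0.5176 ≠ 4.0415 ✗
  (4.5, 2.5, 285°): beam 1 = 3.6235 ≠ 4.0415 ✗
  (4.5, 8.5, 30°): beam 1 = 0.5774 ≠ 4.0415 ✗
  (1.5, 8.5, 300°): beam 1 = 0.5774 ≠ 4.0415 ✗
  (4.5, 6.5, 165°): beam 1 = 0.5176 ≠ 4.0415 ✗
  …
  (4.5, 5.5, 210°): r_1=4.0415, r_2=3.6235, r_3=4.0415, r_4=3.6235, r_5=3.0000 — all match ✓
Only this pose fits every beam.

(x, y, θ) = (4.5, 5.5, 210°)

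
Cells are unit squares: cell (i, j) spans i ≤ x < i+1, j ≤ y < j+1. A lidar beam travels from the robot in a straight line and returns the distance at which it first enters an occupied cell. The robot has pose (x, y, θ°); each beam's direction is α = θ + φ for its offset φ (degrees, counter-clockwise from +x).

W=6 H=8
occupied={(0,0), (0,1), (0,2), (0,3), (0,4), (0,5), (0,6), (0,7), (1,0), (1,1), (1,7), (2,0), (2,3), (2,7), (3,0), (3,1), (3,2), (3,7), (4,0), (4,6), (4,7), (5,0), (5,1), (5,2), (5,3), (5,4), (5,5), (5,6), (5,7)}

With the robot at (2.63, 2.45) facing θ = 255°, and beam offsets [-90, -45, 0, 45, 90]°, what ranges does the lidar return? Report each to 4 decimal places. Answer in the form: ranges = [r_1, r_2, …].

beam 1: φ=-90°, α=165°
  direction (-0.9659, 0.2588); cell (2,2); t to first gridline: x 0.6522, y 2.1250 (then +1.0353 / +3.8637)
    (1,2) via x @ 0.6522
    (0,2) via x @ 1.6875  # hit
  → r_1 = 1.6875
beam 2: φ=-45°, α=210°
  direction (-0.8660, -0.5000); cell (2,2); t to first gridline: x 0.7275, y 0.9000 (then +1.1547 / +2.0000)
    (1,2) via x @ 0.7275
    (1,1) via y @ 0.9000  # hit
  → r_2 = 0.9000
beam 3: φ=0°, α=255°
  direction (-0.2588, -0.9659); cell (2,2); t to first gridline: x 2.4341, y 0.4659 (then +3.8637 / +1.0353)
    (2,1) via y @ 0.4659
    (2,0) via y @ 1.5012  # hit
  → r_3 = 1.5012
beam 4: φ=45°, α=300°
  direction (0.5000, -0.8660); cell (2,2); t to first gridline: x 0.7400, y 0.5196 (then +2.0000 / +1.1547)
    (2,1) via y @ 0.5196
    (3,1) via x @ 0.7400  # hit
  → r_4 = 0.7400
beam 5: φ=90°, α=345°
  direction (0.9659, -0.2588); cell (2,2); t to first gridline: x 0.3831, y 1.7387 (then +1.0353 / +3.8637)
    (3,2) via x @ 0.3831  # hit
  → r_5 = 0.3831

ranges = [1.6875, 0.9000, 1.5012, 0.7400, 0.3831]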